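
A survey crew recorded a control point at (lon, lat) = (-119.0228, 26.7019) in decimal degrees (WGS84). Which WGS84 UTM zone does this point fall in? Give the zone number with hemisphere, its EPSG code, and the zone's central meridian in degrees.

UTM zone = ⌊(λ + 180)/6⌋ + 1; -119.0228° ∈ [-120°, -114°) → zone 11.
Hemisphere: N (φ ≥ 0).
Central meridian λ₀ = 6×11 − 183 = -117°.
EPSG code: 32611.

Zone 11N (EPSG:32611), central meridian -117°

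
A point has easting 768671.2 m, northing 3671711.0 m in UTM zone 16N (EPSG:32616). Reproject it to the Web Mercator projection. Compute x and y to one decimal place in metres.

Unproject from UTM 16N (λ₀ = -87°) → φ = 33.15089990°, λ = -84.11949953°.
Web Mercator (R = 6378137 m): x = -9364139.853 m, y = 3915350.573 m.

x -9364139.9 m, y 3915350.6 m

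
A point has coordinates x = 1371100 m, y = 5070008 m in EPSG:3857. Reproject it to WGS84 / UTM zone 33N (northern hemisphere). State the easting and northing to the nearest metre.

E 275663 m, N 4585504 m

Web Mercator inverse (R = 6378137 m) → φ = 41.38979859°, λ = 12.31680086°.
UTM 33N forward: E = 275663.080 m, N = 4585504.350 m.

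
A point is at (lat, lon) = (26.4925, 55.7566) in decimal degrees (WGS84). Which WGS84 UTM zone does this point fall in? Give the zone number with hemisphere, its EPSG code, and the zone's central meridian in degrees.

Zone 40N (EPSG:32640), central meridian 57°

UTM zone = ⌊(λ + 180)/6⌋ + 1; 55.7566° ∈ [54°, 60°) → zone 40.
Hemisphere: N (φ ≥ 0).
Central meridian λ₀ = 6×40 − 183 = 57°.
EPSG code: 32640.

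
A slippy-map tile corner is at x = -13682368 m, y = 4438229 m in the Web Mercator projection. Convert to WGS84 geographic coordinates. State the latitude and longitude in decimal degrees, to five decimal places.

R = 6378137 m. λ = x/R = -122.91080297°.
φ = 2·arctan(exp(y/R)) − 90° = 2·arctan(2.00541) − 90° = 36.99370226°.

lat 36.99370°, lon -122.91080°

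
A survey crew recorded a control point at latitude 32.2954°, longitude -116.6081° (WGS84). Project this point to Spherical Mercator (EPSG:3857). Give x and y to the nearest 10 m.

Web Mercator is spherical with R = a = 6378137 m.
x = R·λ = 6378137 × -2.035195279 = -12980754.314 m.
y = R·ln tan(π/4 + φ/2) = 6378137 × 0.596122227 = 3802149.235 m.

x -12980750 m, y 3802150 m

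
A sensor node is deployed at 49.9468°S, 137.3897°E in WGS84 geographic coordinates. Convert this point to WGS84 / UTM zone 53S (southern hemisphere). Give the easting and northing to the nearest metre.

E 671443 m, N 4464547 m

Zone 53 central meridian λ₀ = 6×53 − 183 = 135°; Δλ = +2.3897°.
Transverse Mercator on WGS84 with k₀ = 0.9996 gives E = 671443.225 m, N = 4464546.866 m.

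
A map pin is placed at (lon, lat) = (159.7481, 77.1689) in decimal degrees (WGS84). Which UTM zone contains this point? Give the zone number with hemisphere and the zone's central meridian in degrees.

Zone 57N, central meridian 159°

UTM zone = ⌊(λ + 180)/6⌋ + 1; 159.7481° ∈ [156°, 162°) → zone 57.
Hemisphere: N (φ ≥ 0).
Central meridian λ₀ = 6×57 − 183 = 159°.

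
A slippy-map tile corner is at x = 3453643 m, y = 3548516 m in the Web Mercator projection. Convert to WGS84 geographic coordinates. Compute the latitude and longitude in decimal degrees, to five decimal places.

lat 30.34920°, lon 31.02460°

R = 6378137 m. λ = x/R = 31.02460293°.
φ = 2·arctan(exp(y/R)) − 90° = 2·arctan(1.74430) − 90° = 30.34920244°.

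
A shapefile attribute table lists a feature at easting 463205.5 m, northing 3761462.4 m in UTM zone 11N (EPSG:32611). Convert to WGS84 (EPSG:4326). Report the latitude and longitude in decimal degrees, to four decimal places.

Zone 11N: λ₀ = -117°, k₀ = 0.9996, false easting 500000 m.
Meridian distance M = (N − FN)/k₀ = 3762967.6 m.
Inverse transverse Mercator on WGS84 gives φ = 33.99309963°, λ = -117.39840040°.

lat 33.9931°, lon -117.3984°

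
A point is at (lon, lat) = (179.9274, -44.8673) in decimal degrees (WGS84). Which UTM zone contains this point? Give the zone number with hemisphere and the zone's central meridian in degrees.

Zone 60S, central meridian 177°

UTM zone = ⌊(λ + 180)/6⌋ + 1; 179.9274° ∈ [174°, 180°) → zone 60.
Hemisphere: S (φ < 0).
Central meridian λ₀ = 6×60 − 183 = 177°.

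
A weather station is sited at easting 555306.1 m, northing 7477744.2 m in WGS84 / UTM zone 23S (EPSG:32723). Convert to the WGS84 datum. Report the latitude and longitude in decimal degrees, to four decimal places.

lat -22.8070°, lon -44.4611°

Zone 23S: λ₀ = -45°, k₀ = 0.9996, false easting 500000 m, false northing 10000000 m.
Meridian distance M = (N − FN)/k₀ = -2523265.1 m.
Inverse transverse Mercator on WGS84 gives φ = -22.80700000°, λ = -44.46109975°.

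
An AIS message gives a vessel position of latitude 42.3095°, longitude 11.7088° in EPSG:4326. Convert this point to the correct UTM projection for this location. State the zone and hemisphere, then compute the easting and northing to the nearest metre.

Zone 32N: E 723254 m, N 4687694 m

Longitude 11.7088° lies in the 6° band [6°, 12°), giving zone 32; latitude is north of the equator, so 32N.
Zone 32 central meridian λ₀ = 6×32 − 183 = 9°; Δλ = +2.7088°.
Transverse Mercator on WGS84 with k₀ = 0.9996 gives E = 723253.948 m, N = 4687694.412 m.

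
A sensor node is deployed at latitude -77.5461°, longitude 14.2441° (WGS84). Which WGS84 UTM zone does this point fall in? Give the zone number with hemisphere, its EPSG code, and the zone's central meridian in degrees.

UTM zone = ⌊(λ + 180)/6⌋ + 1; 14.2441° ∈ [12°, 18°) → zone 33.
Hemisphere: S (φ < 0).
Central meridian λ₀ = 6×33 − 183 = 15°.
EPSG code: 32733.

Zone 33S (EPSG:32733), central meridian 15°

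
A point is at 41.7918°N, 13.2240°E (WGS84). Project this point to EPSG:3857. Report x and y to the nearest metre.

Web Mercator is spherical with R = a = 6378137 m.
x = R·λ = 6378137 × 0.230802340 = 1472088.946 m.
y = R·ln tan(π/4 + φ/2) = 6378137 × 0.804285473 = 5129842.935 m.

x 1472089 m, y 5129843 m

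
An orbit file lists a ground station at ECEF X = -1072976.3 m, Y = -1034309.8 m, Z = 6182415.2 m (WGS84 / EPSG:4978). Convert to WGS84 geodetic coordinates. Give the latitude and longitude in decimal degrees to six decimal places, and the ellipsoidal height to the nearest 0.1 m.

lat 76.534300°, lon -136.051200°, h 1586.1 m

λ = atan2(Y, X) = -136.05119978°; p = √(X²+Y²) = 1490327.1 m.
Bowring's method on WGS84 (a = 6378137 m, b = 6356752.314 m) gives φ = 76.53429956°, h = 1586.114 m.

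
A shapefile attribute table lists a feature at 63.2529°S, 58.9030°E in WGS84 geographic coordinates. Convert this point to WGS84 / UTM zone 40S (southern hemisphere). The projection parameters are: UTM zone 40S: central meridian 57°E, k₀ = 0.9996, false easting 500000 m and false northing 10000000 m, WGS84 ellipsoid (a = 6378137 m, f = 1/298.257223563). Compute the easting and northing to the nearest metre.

E 595547 m, N 2984816 m

Zone 40 central meridian λ₀ = 6×40 − 183 = 57°; Δλ = +1.9030°.
Transverse Mercator on WGS84 with k₀ = 0.9996 gives E = 595546.544 m, N = 2984815.770 m.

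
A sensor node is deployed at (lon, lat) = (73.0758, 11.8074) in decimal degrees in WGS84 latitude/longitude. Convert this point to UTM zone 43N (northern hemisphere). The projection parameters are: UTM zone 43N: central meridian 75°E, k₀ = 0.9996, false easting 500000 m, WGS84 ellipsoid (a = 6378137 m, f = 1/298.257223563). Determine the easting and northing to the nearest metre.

E 290349 m, N 1305977 m

Zone 43 central meridian λ₀ = 6×43 − 183 = 75°; Δλ = -1.9242°.
Transverse Mercator on WGS84 with k₀ = 0.9996 gives E = 290349.454 m, N = 1305977.007 m.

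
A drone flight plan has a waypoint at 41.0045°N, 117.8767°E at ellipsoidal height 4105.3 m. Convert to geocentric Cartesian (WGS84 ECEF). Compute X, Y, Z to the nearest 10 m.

WGS84: a = 6378137 m, e² = 0.006694380; N(φ) = a/√(1−e²sin²φ) = 6387347.399 m.
X = (N+h)·cosφ·cosλ = -2255260.856 m; Y = (N+h)·cosφ·sinλ = 4263638.364 m; Z = (N(1−e²)+h)·sinφ = 4165493.911 m.

X -2255260 m, Y 4263640 m, Z 4165490 m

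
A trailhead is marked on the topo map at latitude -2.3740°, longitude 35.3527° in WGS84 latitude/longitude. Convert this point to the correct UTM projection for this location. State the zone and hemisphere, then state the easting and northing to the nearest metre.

Zone 36S: E 761647 m, N 9737378 m

Longitude 35.3527° lies in the 6° band [30°, 36°), giving zone 36; latitude is south of the equator, so 36S.
Zone 36 central meridian λ₀ = 6×36 − 183 = 33°; Δλ = +2.3527°.
Transverse Mercator on WGS84 with k₀ = 0.9996 gives E = 761647.195 m, N = 9737377.551 m.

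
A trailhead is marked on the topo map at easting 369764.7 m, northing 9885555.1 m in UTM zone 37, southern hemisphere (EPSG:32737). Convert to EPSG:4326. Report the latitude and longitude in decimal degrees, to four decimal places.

lat -1.0352°, lon 37.8295°

Zone 37S: λ₀ = 39°, k₀ = 0.9996, false easting 500000 m, false northing 10000000 m.
Meridian distance M = (N − FN)/k₀ = -114490.7 m.
Inverse transverse Mercator on WGS84 gives φ = -1.03520031°, λ = 37.82950038°.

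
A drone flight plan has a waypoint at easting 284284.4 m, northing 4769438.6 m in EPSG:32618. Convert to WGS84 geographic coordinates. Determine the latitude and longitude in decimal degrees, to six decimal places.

Zone 18N: λ₀ = -75°, k₀ = 0.9996, false easting 500000 m.
Meridian distance M = (N − FN)/k₀ = 4771347.1 m.
Inverse transverse Mercator on WGS84 gives φ = 43.04700000°, λ = -77.64849984°.

lat 43.047000°, lon -77.648500°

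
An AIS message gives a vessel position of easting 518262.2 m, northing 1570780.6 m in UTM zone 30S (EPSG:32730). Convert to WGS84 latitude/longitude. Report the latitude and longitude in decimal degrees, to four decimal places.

Zone 30S: λ₀ = -3°, k₀ = 0.9996, false easting 500000 m, false northing 10000000 m.
Meridian distance M = (N − FN)/k₀ = -8432592.4 m.
Inverse transverse Mercator on WGS84 gives φ = -75.94559995°, λ = -2.32630003°.

lat -75.9456°, lon -2.3263°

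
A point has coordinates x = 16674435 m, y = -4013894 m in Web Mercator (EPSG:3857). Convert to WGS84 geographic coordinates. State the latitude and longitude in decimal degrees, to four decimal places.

R = 6378137 m. λ = x/R = 149.78899815°.
φ = 2·arctan(exp(y/R)) − 90° = 2·arctan(0.53295) − 90° = -33.88890188°.

lat -33.8889°, lon 149.7890°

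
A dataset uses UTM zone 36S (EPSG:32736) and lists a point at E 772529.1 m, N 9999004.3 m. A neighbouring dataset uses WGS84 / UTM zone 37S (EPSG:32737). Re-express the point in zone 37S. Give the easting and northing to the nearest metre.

UTM 36S → geographic: φ = -0.00900013°, λ = 35.44839972°.
UTM 37S (λ₀ = 39°) forward: E = 104540.772 m, N = 9999003.288 m.

E 104541 m, N 9999003 m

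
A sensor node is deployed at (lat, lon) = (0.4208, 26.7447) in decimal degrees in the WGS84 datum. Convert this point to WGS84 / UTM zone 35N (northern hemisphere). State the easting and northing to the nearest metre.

Zone 35 central meridian λ₀ = 6×35 − 183 = 27°; Δλ = -0.2553°.
Transverse Mercator on WGS84 with k₀ = 0.9996 gives E = 471592.168 m, N = 46511.517 m.

E 471592 m, N 46512 m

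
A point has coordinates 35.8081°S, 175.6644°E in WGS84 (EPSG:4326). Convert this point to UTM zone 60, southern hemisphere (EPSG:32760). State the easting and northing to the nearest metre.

E 379331 m, N 6036513 m

Zone 60 central meridian λ₀ = 6×60 − 183 = 177°; Δλ = -1.3356°.
Transverse Mercator on WGS84 with k₀ = 0.9996 gives E = 379331.115 m, N = 6036512.769 m.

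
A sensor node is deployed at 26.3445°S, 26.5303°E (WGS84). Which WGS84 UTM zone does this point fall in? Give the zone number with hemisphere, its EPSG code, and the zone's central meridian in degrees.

Zone 35S (EPSG:32735), central meridian 27°

UTM zone = ⌊(λ + 180)/6⌋ + 1; 26.5303° ∈ [24°, 30°) → zone 35.
Hemisphere: S (φ < 0).
Central meridian λ₀ = 6×35 − 183 = 27°.
EPSG code: 32735.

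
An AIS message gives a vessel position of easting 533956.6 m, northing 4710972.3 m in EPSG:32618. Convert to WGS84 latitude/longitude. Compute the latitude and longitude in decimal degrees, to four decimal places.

Zone 18N: λ₀ = -75°, k₀ = 0.9996, false easting 500000 m.
Meridian distance M = (N − FN)/k₀ = 4712857.4 m.
Inverse transverse Mercator on WGS84 gives φ = 42.55039973°, λ = -74.58640039°.

lat 42.5504°, lon -74.5864°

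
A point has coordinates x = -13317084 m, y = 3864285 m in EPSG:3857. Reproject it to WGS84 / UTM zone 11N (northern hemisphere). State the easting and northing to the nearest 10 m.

Web Mercator inverse (R = 6378137 m) → φ = 32.76599693°, λ = -119.62940097°.
UTM 11N forward: E = 253689.890 m, N = 3628405.941 m.

E 253690 m, N 3628410 m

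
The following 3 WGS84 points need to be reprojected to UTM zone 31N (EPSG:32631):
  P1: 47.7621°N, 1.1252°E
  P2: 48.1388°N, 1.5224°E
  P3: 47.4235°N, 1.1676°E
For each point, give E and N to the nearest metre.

UTM zone 31N: λ₀ = 3°, k₀ = 0.9996.
P1 (47.7621°, 1.1252°) → (359508.976, 5291561.211) m.
P2 (48.1388°, 1.5224°) → (390074.986, 5332783.215) m.
P3 (47.4235°, 1.1676°) → (361797.288, 5253855.502) m.

P1: E 359509 m, N 5291561 m; P2: E 390075 m, N 5332783 m; P3: E 361797 m, N 5253856 m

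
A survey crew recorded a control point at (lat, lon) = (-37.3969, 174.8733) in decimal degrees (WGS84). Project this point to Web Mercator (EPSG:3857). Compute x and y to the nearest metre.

Web Mercator is spherical with R = a = 6378137 m.
x = R·λ = 6378137 × 3.052114859 = 19466806.709 m.
y = R·ln tan(π/4 + φ/2) = 6378137 × -0.704684592 = -4494574.872 m.

x 19466807 m, y -4494575 m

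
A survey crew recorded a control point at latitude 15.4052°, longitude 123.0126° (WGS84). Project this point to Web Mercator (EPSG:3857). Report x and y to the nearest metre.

x 13693700 m, y 1735943 m

Web Mercator is spherical with R = a = 6378137 m.
x = R·λ = 6378137 × 2.146974891 = 13693699.993 m.
y = R·ln tan(π/4 + φ/2) = 6378137 × 0.272170805 = 1735942.679 m.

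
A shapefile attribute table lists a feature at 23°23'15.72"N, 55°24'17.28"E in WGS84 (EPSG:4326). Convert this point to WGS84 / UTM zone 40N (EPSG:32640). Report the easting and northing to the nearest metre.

Zone 40 central meridian λ₀ = 6×40 − 183 = 57°; Δλ = -1.5952°.
Transverse Mercator on WGS84 with k₀ = 0.9996 gives E = 336977.562 m, N = 2587340.092 m.

E 336978 m, N 2587340 m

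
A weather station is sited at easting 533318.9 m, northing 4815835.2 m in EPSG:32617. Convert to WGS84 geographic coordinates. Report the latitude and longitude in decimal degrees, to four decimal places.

lat 43.4947°, lon -80.5879°

Zone 17N: λ₀ = -81°, k₀ = 0.9996, false easting 500000 m.
Meridian distance M = (N − FN)/k₀ = 4817762.3 m.
Inverse transverse Mercator on WGS84 gives φ = 43.49469957°, λ = -80.58789972°.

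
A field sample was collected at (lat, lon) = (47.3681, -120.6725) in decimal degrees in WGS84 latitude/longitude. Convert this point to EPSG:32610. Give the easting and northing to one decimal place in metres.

E 675726.6 m, N 5248697.7 m

Zone 10 central meridian λ₀ = 6×10 − 183 = -123°; Δλ = +2.3275°.
Transverse Mercator on WGS84 with k₀ = 0.9996 gives E = 675726.639 m, N = 5248697.700 m.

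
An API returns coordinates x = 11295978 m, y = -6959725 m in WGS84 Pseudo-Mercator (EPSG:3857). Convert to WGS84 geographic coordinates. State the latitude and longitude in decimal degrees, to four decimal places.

lat -52.8740°, lon 101.4735°

R = 6378137 m. λ = x/R = 101.47349686°.
φ = 2·arctan(exp(y/R)) − 90° = 2·arctan(0.33582) − 90° = -52.87399862°.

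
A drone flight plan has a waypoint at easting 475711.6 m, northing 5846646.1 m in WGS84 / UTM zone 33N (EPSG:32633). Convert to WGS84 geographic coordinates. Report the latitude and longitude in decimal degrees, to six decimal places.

Zone 33N: λ₀ = 15°, k₀ = 0.9996, false easting 500000 m.
Meridian distance M = (N − FN)/k₀ = 5848985.7 m.
Inverse transverse Mercator on WGS84 gives φ = 52.76910034°, λ = 14.63999974°.

lat 52.769100°, lon 14.640000°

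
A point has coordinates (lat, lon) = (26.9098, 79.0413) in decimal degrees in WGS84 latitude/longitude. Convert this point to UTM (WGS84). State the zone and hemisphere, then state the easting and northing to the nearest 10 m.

Longitude 79.0413° lies in the 6° band [78°, 84°), giving zone 44; latitude is north of the equator, so 44N.
Zone 44 central meridian λ₀ = 6×44 − 183 = 81°; Δλ = -1.9587°.
Transverse Mercator on WGS84 with k₀ = 0.9996 gives E = 305489.874 m, N = 2977949.945 m.

Zone 44N: E 305490 m, N 2977950 m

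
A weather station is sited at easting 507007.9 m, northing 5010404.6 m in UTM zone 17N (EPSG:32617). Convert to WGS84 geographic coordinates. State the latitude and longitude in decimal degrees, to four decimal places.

Zone 17N: λ₀ = -81°, k₀ = 0.9996, false easting 500000 m.
Meridian distance M = (N − FN)/k₀ = 5012409.6 m.
Inverse transverse Mercator on WGS84 gives φ = 45.24710042°, λ = -80.91069985°.

lat 45.2471°, lon -80.9107°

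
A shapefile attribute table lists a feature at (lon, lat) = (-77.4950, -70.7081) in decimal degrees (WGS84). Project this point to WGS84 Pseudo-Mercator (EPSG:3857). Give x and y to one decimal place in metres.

Web Mercator is spherical with R = a = 6378137 m.
x = R·λ = 6378137 × -1.352542904 = -8626703.939 m.
y = R·ln tan(π/4 + φ/2) = 6378137 × -1.772178201 = -11303195.352 m.

x -8626703.9 m, y -11303195.4 m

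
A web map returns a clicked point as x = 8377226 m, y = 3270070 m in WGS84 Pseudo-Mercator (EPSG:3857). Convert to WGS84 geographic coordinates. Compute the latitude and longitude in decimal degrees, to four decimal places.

R = 6378137 m. λ = x/R = 75.25390154°.
φ = 2·arctan(exp(y/R)) − 90° = 2·arctan(1.66979) − 90° = 28.16719774°.

lat 28.1672°, lon 75.2539°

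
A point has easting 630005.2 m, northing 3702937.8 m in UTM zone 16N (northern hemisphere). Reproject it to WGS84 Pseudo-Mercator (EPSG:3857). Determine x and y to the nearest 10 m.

Unproject from UTM 16N (λ₀ = -87°) → φ = 33.45799971°, λ = -85.60109970°.
Web Mercator (R = 6378137 m): x = -9529070.829 m, y = 3956254.753 m.

x -9529070 m, y 3956250 m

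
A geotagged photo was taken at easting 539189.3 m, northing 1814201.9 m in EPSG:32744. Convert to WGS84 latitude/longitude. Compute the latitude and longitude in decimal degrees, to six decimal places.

Zone 44S: λ₀ = 81°, k₀ = 0.9996, false easting 500000 m, false northing 10000000 m.
Meridian distance M = (N − FN)/k₀ = -8189073.7 m.
Inverse transverse Mercator on WGS84 gives φ = -73.76109965°, λ = 82.25559982°.

lat -73.761100°, lon 82.255600°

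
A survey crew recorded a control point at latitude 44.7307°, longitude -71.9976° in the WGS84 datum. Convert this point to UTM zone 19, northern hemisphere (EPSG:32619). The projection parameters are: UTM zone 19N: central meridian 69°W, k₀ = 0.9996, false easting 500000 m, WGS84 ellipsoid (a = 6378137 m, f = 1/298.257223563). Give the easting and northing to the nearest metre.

E 262638 m, N 4957407 m

Zone 19 central meridian λ₀ = 6×19 − 183 = -69°; Δλ = -2.9976°.
Transverse Mercator on WGS84 with k₀ = 0.9996 gives E = 262638.022 m, N = 4957407.156 m.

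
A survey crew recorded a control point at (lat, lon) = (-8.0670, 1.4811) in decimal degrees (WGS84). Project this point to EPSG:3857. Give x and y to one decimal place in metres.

Web Mercator is spherical with R = a = 6378137 m.
x = R·λ = 6378137 × 0.025850072 = 164875.298 m.
y = R·ln tan(π/4 + φ/2) = 6378137 × -0.141263205 = -900996.076 m.

x 164875.3 m, y -900996.1 m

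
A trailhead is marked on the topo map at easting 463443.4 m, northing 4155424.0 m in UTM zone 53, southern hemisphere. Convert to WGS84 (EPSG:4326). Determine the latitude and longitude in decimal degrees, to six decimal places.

lat -52.749800°, lon 134.458400°

Zone 53S: λ₀ = 135°, k₀ = 0.9996, false easting 500000 m, false northing 10000000 m.
Meridian distance M = (N − FN)/k₀ = -5846914.8 m.
Inverse transverse Mercator on WGS84 gives φ = -52.74980032°, λ = 134.45839996°.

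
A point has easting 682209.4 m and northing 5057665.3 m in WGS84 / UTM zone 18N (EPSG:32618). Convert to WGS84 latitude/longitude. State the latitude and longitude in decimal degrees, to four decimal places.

Zone 18N: λ₀ = -75°, k₀ = 0.9996, false easting 500000 m.
Meridian distance M = (N − FN)/k₀ = 5059689.2 m.
Inverse transverse Mercator on WGS84 gives φ = 45.64860031°, λ = -72.66160053°.

lat 45.6486°, lon -72.6616°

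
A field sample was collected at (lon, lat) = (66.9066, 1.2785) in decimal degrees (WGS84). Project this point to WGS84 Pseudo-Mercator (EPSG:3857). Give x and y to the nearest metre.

Web Mercator is spherical with R = a = 6378137 m.
x = R·λ = 6378137 × 1.167740461 = 7448008.643 m.
y = R·ln tan(π/4 + φ/2) = 6378137 × 0.022315886 = 142333.781 m.

x 7448009 m, y 142334 m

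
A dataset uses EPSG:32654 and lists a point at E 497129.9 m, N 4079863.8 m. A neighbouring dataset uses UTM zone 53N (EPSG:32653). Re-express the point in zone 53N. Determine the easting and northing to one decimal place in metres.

UTM 54N → geographic: φ = 36.86470039°, λ = 140.96779997°.
UTM 53N (λ₀ = 135°) forward: E = 1032201.798 m, N = 4096525.837 m.

E 1032201.8 m, N 4096525.8 m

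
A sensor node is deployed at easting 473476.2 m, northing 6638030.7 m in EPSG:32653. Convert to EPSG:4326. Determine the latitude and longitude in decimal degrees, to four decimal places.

lat 59.8790°, lon 134.5262°

Zone 53N: λ₀ = 135°, k₀ = 0.9996, false easting 500000 m.
Meridian distance M = (N − FN)/k₀ = 6640687.0 m.
Inverse transverse Mercator on WGS84 gives φ = 59.87900018°, λ = 134.52619929°.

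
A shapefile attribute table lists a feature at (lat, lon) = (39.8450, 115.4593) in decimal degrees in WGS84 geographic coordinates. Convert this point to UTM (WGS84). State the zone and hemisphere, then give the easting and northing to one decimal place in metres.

Zone 50N: E 368186.6 m, N 4411689.6 m

Longitude 115.4593° lies in the 6° band [114°, 120°), giving zone 50; latitude is north of the equator, so 50N.
Zone 50 central meridian λ₀ = 6×50 − 183 = 117°; Δλ = -1.5407°.
Transverse Mercator on WGS84 with k₀ = 0.9996 gives E = 368186.558 m, N = 4411689.620 m.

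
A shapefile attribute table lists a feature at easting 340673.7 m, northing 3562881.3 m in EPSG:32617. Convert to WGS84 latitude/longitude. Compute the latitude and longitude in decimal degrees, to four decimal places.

lat 32.1912°, lon -82.6902°

Zone 17N: λ₀ = -81°, k₀ = 0.9996, false easting 500000 m.
Meridian distance M = (N − FN)/k₀ = 3564307.0 m.
Inverse transverse Mercator on WGS84 gives φ = 32.19120016°, λ = -82.69019995°.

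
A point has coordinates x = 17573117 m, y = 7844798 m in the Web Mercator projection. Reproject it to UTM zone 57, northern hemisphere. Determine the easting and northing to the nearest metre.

E 431636 m, N 6363821 m

Web Mercator inverse (R = 6378137 m) → φ = 57.41199846°, λ = 157.86199591°.
UTM 57N forward: E = 431636.302 m, N = 6363821.244 m.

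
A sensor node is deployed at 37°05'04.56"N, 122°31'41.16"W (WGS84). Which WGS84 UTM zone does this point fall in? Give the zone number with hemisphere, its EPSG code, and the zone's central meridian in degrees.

Zone 10N (EPSG:32610), central meridian -123°

UTM zone = ⌊(λ + 180)/6⌋ + 1; -122.5281° ∈ [-126°, -120°) → zone 10.
Hemisphere: N (φ ≥ 0).
Central meridian λ₀ = 6×10 − 183 = -123°.
EPSG code: 32610.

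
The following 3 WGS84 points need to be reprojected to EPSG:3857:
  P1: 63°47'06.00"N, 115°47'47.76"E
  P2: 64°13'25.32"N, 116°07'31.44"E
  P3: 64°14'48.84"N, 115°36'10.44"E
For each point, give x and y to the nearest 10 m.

Web Mercator: x = R·λ, y = R·ln tan(π/4+φ/2), R = 6378137 m.
P1 (63.7850°, 115.7966°) → (12890418.548, 9295376.136) m.
P2 (64.2237°, 116.1254°) → (12927020.396, 9406799.041) m.
P3 (64.2469°, 115.6029°) → (12868855.962, 9412740.502) m.

P1: x 12890420 m, y 9295380 m; P2: x 12927020 m, y 9406800 m; P3: x 12868860 m, y 9412740 m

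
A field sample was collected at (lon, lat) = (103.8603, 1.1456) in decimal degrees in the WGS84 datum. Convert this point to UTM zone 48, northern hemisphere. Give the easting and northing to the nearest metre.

E 373197 m, N 126649 m

Zone 48 central meridian λ₀ = 6×48 − 183 = 105°; Δλ = -1.1397°.
Transverse Mercator on WGS84 with k₀ = 0.9996 gives E = 373196.692 m, N = 126648.607 m.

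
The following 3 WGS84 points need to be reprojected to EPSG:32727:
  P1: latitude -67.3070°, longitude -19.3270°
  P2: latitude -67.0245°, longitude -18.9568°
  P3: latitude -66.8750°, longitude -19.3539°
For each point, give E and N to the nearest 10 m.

UTM zone 27S: λ₀ = -21°, k₀ = 0.9996.
P1 (-67.3070°, -19.3270°) → (572018.757, 2533425.587) m.
P2 (-67.0245°, -18.9568°) → (588985.713, 2564427.722) m.
P3 (-66.8750°, -19.3539°) → (572135.443, 2581601.389) m.

P1: E 572020 m, N 2533430 m; P2: E 588990 m, N 2564430 m; P3: E 572140 m, N 2581600 m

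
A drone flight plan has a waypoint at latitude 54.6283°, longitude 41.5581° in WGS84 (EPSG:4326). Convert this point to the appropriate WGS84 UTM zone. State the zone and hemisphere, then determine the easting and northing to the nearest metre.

Zone 37N: E 665129 m, N 6056437 m

Longitude 41.5581° lies in the 6° band [36°, 42°), giving zone 37; latitude is north of the equator, so 37N.
Zone 37 central meridian λ₀ = 6×37 − 183 = 39°; Δλ = +2.5581°.
Transverse Mercator on WGS84 with k₀ = 0.9996 gives E = 665129.081 m, N = 6056436.971 m.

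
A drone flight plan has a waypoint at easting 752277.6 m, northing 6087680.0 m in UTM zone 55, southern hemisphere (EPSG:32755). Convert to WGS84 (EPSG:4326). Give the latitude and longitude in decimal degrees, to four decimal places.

lat -35.3223°, lon 149.7752°

Zone 55S: λ₀ = 147°, k₀ = 0.9996, false easting 500000 m, false northing 10000000 m.
Meridian distance M = (N − FN)/k₀ = -3913885.6 m.
Inverse transverse Mercator on WGS84 gives φ = -35.32230029°, λ = 149.77520038°.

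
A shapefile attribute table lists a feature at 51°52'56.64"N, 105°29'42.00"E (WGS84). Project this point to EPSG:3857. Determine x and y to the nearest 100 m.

x 11743600 m, y 6778900 m

Web Mercator is spherical with R = a = 6378137 m.
x = R·λ = 6378137 × 1.841235094 = 11743649.681 m.
y = R·ln tan(π/4 + φ/2) = 6378137 × 1.062832255 = 6778889.733 m.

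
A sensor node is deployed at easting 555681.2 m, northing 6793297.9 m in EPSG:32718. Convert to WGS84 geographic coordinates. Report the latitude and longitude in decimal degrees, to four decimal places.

Zone 18S: λ₀ = -75°, k₀ = 0.9996, false easting 500000 m, false northing 10000000 m.
Meridian distance M = (N − FN)/k₀ = -3207985.3 m.
Inverse transverse Mercator on WGS84 gives φ = -28.98720009°, λ = -74.42839951°.

lat -28.9872°, lon -74.4284°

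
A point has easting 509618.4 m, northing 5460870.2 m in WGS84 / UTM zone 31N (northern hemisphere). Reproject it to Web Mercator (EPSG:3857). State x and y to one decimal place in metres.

Unproject from UTM 31N (λ₀ = 3°) → φ = 49.30049970°, λ = 3.13229991°.
Web Mercator (R = 6378137 m): x = 348686.031 m, y = 6326004.579 m.

x 348686.0 m, y 6326004.6 m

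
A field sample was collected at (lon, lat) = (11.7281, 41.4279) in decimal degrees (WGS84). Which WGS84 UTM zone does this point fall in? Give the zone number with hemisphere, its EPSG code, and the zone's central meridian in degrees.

UTM zone = ⌊(λ + 180)/6⌋ + 1; 11.7281° ∈ [6°, 12°) → zone 32.
Hemisphere: N (φ ≥ 0).
Central meridian λ₀ = 6×32 − 183 = 9°.
EPSG code: 32632.

Zone 32N (EPSG:32632), central meridian 9°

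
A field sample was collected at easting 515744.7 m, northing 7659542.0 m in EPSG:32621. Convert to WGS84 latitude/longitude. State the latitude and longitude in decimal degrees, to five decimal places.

lat 69.04600°, lon -56.60550°

Zone 21N: λ₀ = -57°, k₀ = 0.9996, false easting 500000 m.
Meridian distance M = (N − FN)/k₀ = 7662607.0 m.
Inverse transverse Mercator on WGS84 gives φ = 69.04600017°, λ = -56.60549885°.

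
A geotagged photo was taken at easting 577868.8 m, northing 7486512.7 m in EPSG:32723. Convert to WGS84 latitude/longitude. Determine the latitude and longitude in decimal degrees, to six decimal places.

Zone 23S: λ₀ = -45°, k₀ = 0.9996, false easting 500000 m, false northing 10000000 m.
Meridian distance M = (N − FN)/k₀ = -2514493.1 m.
Inverse transverse Mercator on WGS84 gives φ = -22.72690021°, λ = -44.24170004°.

lat -22.726900°, lon -44.241700°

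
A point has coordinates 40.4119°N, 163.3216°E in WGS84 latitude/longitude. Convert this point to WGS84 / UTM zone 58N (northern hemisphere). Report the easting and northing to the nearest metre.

E 357594 m, N 4474828 m

Zone 58 central meridian λ₀ = 6×58 − 183 = 165°; Δλ = -1.6784°.
Transverse Mercator on WGS84 with k₀ = 0.9996 gives E = 357593.529 m, N = 4474828.109 m.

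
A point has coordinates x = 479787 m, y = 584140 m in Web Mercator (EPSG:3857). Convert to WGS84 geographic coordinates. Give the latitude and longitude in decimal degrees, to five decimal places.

lat 5.24010°, lon 4.31000°

R = 6378137 m. λ = x/R = 4.30999995°.
φ = 2·arctan(exp(y/R)) − 90° = 2·arctan(1.09591) − 90° = 5.24009856°.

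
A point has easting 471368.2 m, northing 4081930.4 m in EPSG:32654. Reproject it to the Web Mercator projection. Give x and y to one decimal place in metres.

x 15660281.3 m, y 4422797.1 m

Unproject from UTM 54N (λ₀ = 141°) → φ = 36.88290002°, λ = 140.67870037°.
Web Mercator (R = 6378137 m): x = 15660281.290 m, y = 4422797.105 m.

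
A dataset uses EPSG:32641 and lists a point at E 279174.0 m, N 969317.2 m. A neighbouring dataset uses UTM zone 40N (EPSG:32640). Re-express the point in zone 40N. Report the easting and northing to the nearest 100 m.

UTM 41N → geographic: φ = 8.76369961°, λ = 60.99260028°.
UTM 40N (λ₀ = 57°) forward: E = 939465.247 m, N = 971063.376 m.

E 939500 m, N 971100 m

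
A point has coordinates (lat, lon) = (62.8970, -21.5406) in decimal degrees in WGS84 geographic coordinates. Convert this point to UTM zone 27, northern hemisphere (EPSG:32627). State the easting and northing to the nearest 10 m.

Zone 27 central meridian λ₀ = 6×27 − 183 = -21°; Δλ = -0.5406°.
Transverse Mercator on WGS84 with k₀ = 0.9996 gives E = 472521.035 m, N = 6974228.742 m.

E 472520 m, N 6974230 m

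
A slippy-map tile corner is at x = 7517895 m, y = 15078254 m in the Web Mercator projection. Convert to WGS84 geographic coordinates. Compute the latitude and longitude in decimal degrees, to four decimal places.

lat 79.2556°, lon 67.5344°

R = 6378137 m. λ = x/R = 67.53439983°.
φ = 2·arctan(exp(y/R)) − 90° = 2·arctan(10.63396) − 90° = 79.25560061°.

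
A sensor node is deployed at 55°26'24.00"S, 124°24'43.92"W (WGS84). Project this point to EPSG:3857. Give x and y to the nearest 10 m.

Web Mercator is spherical with R = a = 6378137 m.
x = R·λ = 6378137 × -2.171402520 = -13849502.752 m.
y = R·ln tan(π/4 + φ/2) = 6378137 × -1.167697358 = -7447733.725 m.

x -13849500 m, y -7447730 m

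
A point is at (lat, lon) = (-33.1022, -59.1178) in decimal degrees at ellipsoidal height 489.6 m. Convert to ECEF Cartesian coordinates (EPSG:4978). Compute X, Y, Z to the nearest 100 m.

WGS84: a = 6378137 m, e² = 0.006694380; N(φ) = a/√(1−e²sin²φ) = 6384514.108 m.
X = (N+h)·cosφ·cosλ = 2745353.793 m; Y = (N+h)·cosφ·sinλ = -4590387.643 m; Z = (N(1−e²)+h)·sinφ = -3463726.453 m.

X 2745400 m, Y -4590400 m, Z -3463700 m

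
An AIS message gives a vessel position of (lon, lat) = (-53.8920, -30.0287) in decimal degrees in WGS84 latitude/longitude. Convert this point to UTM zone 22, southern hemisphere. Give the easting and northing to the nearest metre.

Zone 22 central meridian λ₀ = 6×22 − 183 = -51°; Δλ = -2.8920°.
Transverse Mercator on WGS84 with k₀ = 0.9996 gives E = 221094.048 m, N = 6674510.066 m.

E 221094 m, N 6674510 m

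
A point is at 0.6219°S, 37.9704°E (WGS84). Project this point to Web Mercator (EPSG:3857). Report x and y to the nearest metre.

x 4226846 m, y -69231 m

Web Mercator is spherical with R = a = 6378137 m.
x = R·λ = 6378137 × 0.662708498 = 4226845.593 m.
y = R·ln tan(π/4 + φ/2) = 6378137 × -0.010854416 = -69230.951 m.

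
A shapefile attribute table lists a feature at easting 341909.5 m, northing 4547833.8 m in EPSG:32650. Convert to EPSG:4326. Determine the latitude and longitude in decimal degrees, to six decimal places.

lat 41.066400°, lon 115.118400°

Zone 50N: λ₀ = 117°, k₀ = 0.9996, false easting 500000 m.
Meridian distance M = (N − FN)/k₀ = 4549653.7 m.
Inverse transverse Mercator on WGS84 gives φ = 41.06640029°, λ = 115.11839966°.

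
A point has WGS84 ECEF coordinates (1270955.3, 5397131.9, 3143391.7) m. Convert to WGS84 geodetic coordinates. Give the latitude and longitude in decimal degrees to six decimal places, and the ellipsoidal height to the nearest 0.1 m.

lat 29.714800°, lon 76.749000°, h 879.7 m

λ = atan2(Y, X) = 76.74899988°; p = √(X²+Y²) = 5544759.7 m.
Bowring's method on WGS84 (a = 6378137 m, b = 6356752.314 m) gives φ = 29.71480021°, h = 879.745 m.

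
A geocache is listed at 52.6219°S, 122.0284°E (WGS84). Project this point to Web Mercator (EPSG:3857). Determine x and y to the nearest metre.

Web Mercator is spherical with R = a = 6378137 m.
x = R·λ = 6378137 × 2.129797361 = 13584139.350 m.
y = R·ln tan(π/4 + φ/2) = 6378137 × -1.083915822 = -6913363.610 m.

x 13584139 m, y -6913364 m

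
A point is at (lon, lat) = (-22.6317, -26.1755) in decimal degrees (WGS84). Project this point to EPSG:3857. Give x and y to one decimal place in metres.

Web Mercator is spherical with R = a = 6378137 m.
x = R·λ = 6378137 × -0.394997680 = -2519349.320 m.
y = R·ln tan(π/4 + φ/2) = 6378137 × -0.473623200 = -3020833.657 m.

x -2519349.3 m, y -3020833.7 m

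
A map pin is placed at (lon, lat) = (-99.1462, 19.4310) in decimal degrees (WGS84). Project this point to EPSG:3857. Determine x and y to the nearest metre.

x -11036904 m, y 2205745 m

Web Mercator is spherical with R = a = 6378137 m.
x = R·λ = 6378137 × -1.730427631 = -11036904.498 m.
y = R·ln tan(π/4 + φ/2) = 6378137 × 0.345829118 = 2205745.491 m.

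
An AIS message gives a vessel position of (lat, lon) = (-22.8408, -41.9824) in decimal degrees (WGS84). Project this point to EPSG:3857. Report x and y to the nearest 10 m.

Web Mercator is spherical with R = a = 6378137 m.
x = R·λ = 6378137 × -0.732731108 = -4673459.390 m.
y = R·ln tan(π/4 + φ/2) = 6378137 × -0.409645859 = -2612777.410 m.

x -4673460 m, y -2612780 m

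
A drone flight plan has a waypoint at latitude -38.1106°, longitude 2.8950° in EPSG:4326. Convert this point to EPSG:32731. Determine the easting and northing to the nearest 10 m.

Zone 31 central meridian λ₀ = 6×31 − 183 = 3°; Δλ = -0.1050°.
Transverse Mercator on WGS84 with k₀ = 0.9996 gives E = 490795.142 m, N = 5781908.359 m.

E 490800 m, N 5781910 m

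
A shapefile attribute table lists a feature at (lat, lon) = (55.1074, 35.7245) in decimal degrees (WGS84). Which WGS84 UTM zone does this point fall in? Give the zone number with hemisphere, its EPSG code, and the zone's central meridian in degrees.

UTM zone = ⌊(λ + 180)/6⌋ + 1; 35.7245° ∈ [30°, 36°) → zone 36.
Hemisphere: N (φ ≥ 0).
Central meridian λ₀ = 6×36 − 183 = 33°.
EPSG code: 32636.

Zone 36N (EPSG:32636), central meridian 33°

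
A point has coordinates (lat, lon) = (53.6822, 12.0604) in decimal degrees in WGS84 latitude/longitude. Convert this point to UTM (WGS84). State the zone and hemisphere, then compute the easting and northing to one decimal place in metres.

Zone 33N: E 305871.3 m, N 5952178.1 m

Longitude 12.0604° lies in the 6° band [12°, 18°), giving zone 33; latitude is north of the equator, so 33N.
Zone 33 central meridian λ₀ = 6×33 − 183 = 15°; Δλ = -2.9396°.
Transverse Mercator on WGS84 with k₀ = 0.9996 gives E = 305871.316 m, N = 5952178.096 m.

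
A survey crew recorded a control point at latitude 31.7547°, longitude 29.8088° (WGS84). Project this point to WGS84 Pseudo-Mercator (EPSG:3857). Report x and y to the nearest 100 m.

x 3318300 m, y 3731200 m

Web Mercator is spherical with R = a = 6378137 m.
x = R·λ = 6378137 × 0.520261706 = 3318300.437 m.
y = R·ln tan(π/4 + φ/2) = 6378137 × 0.584991211 = 3731154.086 m.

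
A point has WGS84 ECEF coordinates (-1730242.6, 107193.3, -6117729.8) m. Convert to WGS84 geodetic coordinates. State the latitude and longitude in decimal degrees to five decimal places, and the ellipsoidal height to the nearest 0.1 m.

lat -74.27970°, lon 176.45490°, h 269.8 m

λ = atan2(Y, X) = 176.45489938°; p = √(X²+Y²) = 1733559.9 m.
Bowring's method on WGS84 (a = 6378137 m, b = 6356752.314 m) gives φ = -74.27970038°, h = 269.824 m.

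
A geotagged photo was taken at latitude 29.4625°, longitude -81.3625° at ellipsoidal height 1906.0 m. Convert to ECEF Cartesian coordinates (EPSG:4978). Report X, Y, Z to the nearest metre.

WGS84: a = 6378137 m, e² = 0.006694380; N(φ) = a/√(1−e²sin²φ) = 6383307.996 m.
X = (N+h)·cosφ·cosλ = 834933.940 m; Y = (N+h)·cosφ·sinλ = -5496410.293 m; Z = (N(1−e²)+h)·sinφ = 3119573.781 m.

X 834934 m, Y -5496410 m, Z 3119574 m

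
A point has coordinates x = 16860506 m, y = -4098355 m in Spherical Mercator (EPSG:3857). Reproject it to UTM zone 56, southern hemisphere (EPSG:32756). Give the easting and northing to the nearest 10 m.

E 358690 m, N 6179510 m

Web Mercator inverse (R = 6378137 m) → φ = -34.51640369°, λ = 151.46050238°.
UTM 56S forward: E = 358690.674 m, N = 6179507.901 m.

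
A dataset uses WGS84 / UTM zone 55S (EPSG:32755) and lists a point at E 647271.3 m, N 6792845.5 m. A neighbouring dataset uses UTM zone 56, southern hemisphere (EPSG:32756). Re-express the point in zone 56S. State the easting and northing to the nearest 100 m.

E 62500 m, N 6785500 m

UTM 55S → geographic: φ = -28.98399986°, λ = 148.51170024°.
UTM 56S (λ₀ = 153°) forward: E = 62533.696 m, N = 6785473.350 m.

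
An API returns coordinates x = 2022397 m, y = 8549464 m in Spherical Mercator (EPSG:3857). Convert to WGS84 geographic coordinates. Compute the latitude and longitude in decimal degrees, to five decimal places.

lat 60.66570°, lon 18.16750°

R = 6378137 m. λ = x/R = 18.16750136°.
φ = 2·arctan(exp(y/R)) − 90° = 2·arctan(3.82070) − 90° = 60.66570132°.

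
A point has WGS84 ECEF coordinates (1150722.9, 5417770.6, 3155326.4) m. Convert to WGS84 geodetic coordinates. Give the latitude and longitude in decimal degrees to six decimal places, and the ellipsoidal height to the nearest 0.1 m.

λ = atan2(Y, X) = 78.00869997°; p = √(X²+Y²) = 5538628.1 m.
Bowring's method on WGS84 (a = 6378137 m, b = 6356752.314 m) gives φ = 29.835699505°, h = 1484.419 m.

lat 29.835700°, lon 78.008700°, h 1484.4 m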